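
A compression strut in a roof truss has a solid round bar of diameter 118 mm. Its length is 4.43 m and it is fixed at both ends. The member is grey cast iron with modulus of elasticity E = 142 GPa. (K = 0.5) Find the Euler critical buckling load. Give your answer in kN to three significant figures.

P_cr ≈ 2720 kN

I = πd⁴/64 = π×118⁴/64 = 9.517×10^6 mm⁴
I = 9.517×10^6 mm⁴ = 9.517×10^-6 m⁴
Effective length L_e = K·L = 0.5 × 4.43 = 2.215 m
P_cr = π²EI / L_e² = π² × 142×10⁹ × 9.517×10^-6 / 2.215² = 2.719×10^6 N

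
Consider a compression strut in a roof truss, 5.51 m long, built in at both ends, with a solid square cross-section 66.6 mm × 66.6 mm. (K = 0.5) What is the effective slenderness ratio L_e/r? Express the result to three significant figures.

λ ≈ 143

For a square r = a/√12 = 66.6/√12 = 19.23 mm
L_e = K·L = 0.5 × 5.51 m = 2.755 m = 2755.0 mm
λ = L_e / r_min = 2755.0 / 19.23 = 143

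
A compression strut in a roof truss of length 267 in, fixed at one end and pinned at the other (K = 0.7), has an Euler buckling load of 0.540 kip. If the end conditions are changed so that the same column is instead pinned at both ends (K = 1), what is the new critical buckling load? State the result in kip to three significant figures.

P_cr ≈ 0.265 kip

P_cr ∝ 1/K², so P_cr,new = P_cr,old × (K_old/K_new)² = 0.540 × (0.7/1)²
= 0.540 × 0.4900 = 0.265 kip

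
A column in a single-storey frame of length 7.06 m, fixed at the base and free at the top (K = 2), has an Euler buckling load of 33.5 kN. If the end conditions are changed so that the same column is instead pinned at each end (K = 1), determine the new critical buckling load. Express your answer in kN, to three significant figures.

P_cr ≈ 134 kN

P_cr ∝ 1/K², so P_cr,new = P_cr,old × (K_old/K_new)² = 33.5 × (2/1)²
= 33.5 × 4.000 = 134 kN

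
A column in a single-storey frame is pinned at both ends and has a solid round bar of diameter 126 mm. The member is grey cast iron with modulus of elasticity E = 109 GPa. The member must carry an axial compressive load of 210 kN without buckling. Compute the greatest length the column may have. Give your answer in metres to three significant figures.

I = πd⁴/64 = π×126⁴/64 = 1.237×10^7 mm⁴
I = 1.237×10^-5 m⁴
At the buckling limit P_cr = P = 2.100×10^5 N
From P_cr = π²EI/(K·L)²:  L = (1/K)·√(π²EI/P_cr) = (1/1)·√(π²×1.09×10^11×1.237×10^-5/2.100×10^5)
L = 7.96 m

L_max ≈ 7.96 m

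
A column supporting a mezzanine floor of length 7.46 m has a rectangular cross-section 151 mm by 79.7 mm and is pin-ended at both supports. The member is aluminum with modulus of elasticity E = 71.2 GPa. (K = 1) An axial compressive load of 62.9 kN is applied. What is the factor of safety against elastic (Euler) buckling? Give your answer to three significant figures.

n ≈ 1.28

Buckling occurs about the weak axis: I_min = h·b³/12 with b = 79.7 mm (the shorter side).
I_min = 151×79.7³/12 = 6.370×10^6 mm⁴
I = 6.370×10^6 mm⁴ = 6.370×10^-6 m⁴
Effective length L_e = K·L = 1 × 7.46 = 7.460 m
P_cr = π²EI / L_e² = π² × 71.2×10⁹ × 6.370×10^-6 / 7.460² = 8.044×10^4 N
Factor of safety n = P_cr / P = 80.440 / 62.9 = 1.28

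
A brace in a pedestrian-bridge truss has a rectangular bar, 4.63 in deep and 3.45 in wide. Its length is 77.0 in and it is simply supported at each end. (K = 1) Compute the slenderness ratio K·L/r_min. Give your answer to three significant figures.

Buckling occurs about the weak axis: I_min = h·b³/12 with b = 3.45 in (the shorter side).
I_min = 4.63×3.45³/12 = 15.84 in⁴
A = 15.97 in²;  r_min = √(I/A) = √(15.84/15.97) = 0.9959 in
L_e = K·L = 1 × 77.0 = 77.00 in
λ = L_e / r_min = 77.000 / 0.9959 = 77.3

λ ≈ 77.3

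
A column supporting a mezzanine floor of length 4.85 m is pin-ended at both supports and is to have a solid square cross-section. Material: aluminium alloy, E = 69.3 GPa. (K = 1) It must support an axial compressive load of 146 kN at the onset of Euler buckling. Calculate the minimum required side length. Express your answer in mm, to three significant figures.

a ≈ 88.1 mm

L_e = K·L = 1 × 4.85 = 4.850 m
Required I = P_cr·L_e²/(π²E) = 1.460×10^5 × 4.850² / (π² × 6.93×10^10) = 5.021×10^-6 m⁴
I_req = 5.021×10^6 mm⁴
Solid square: I = a⁴/12  ⇒  a = (12I)^(1/4) = (12×5.021×10^6)^(1/4) = 88.1 mm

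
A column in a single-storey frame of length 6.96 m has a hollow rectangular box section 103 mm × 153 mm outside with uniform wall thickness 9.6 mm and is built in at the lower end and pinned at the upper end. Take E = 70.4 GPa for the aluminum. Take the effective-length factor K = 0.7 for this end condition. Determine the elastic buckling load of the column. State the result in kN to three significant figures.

Inner dimensions: h_i = 153 − 2×9.6 = 133.8 mm, b_i = 103 − 2×9.6 = 83.80 mm
Weak-axis I_min = (h_o·b_o³ − h_i·b_i³)/12 with b_o = 103, b_i = 83.80 mm (shorter outer/inner sides).
I_min = (153×103³ − 133.8×83.80³)/12 = 7.371×10^6 mm⁴
I = 7.371×10^6 mm⁴ = 7.371×10^-6 m⁴
Effective length L_e = K·L = 0.7 × 6.96 = 4.872 m
P_cr = π²EI / L_e² = π² × 70.4×10⁹ × 7.371×10^-6 / 4.872² = 2.158×10^5 N

P_cr ≈ 216 kN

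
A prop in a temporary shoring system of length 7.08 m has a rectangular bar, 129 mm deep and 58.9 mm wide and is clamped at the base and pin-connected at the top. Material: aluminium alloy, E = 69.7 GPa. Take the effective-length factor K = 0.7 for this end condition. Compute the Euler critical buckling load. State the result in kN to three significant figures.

P_cr ≈ 61.5 kN

Buckling occurs about the weak axis: I_min = h·b³/12 with b = 58.9 mm (the shorter side).
I_min = 129×58.9³/12 = 2.197×10^6 mm⁴
I = 2.197×10^6 mm⁴ = 2.197×10^-6 m⁴
Effective length L_e = K·L = 0.7 × 7.08 = 4.956 m
P_cr = π²EI / L_e² = π² × 69.7×10⁹ × 2.197×10^-6 / 4.956² = 6.152×10^4 N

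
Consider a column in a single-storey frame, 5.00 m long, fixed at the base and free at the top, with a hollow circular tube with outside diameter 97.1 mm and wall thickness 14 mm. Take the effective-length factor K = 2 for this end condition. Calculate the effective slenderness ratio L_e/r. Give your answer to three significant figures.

λ ≈ 336

Inner diameter d_i = 97.1 − 2×14 = 69.10 mm
I = π(d_o⁴ − d_i⁴)/64 = π(97.1⁴ − 69.10⁴)/64 = 3.244×10^6 mm⁴
A = 3.655×10^3 mm²;  r_min = √(I/A) = √(3.244×10^6/3.655×10^3) = 29.79 mm
L_e = K·L = 2 × 5.00 m = 10.00 m = 10000 mm
λ = L_e / r_min = 10000 / 29.79 = 336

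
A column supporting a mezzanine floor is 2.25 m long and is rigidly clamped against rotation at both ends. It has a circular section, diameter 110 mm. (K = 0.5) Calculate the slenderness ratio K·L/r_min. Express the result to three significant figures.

λ ≈ 40.9

For a solid circle r = d/4 = 110/4 = 27.50 mm
L_e = K·L = 0.5 × 2.25 m = 1.125 m = 1125.0 mm
λ = L_e / r_min = 1125.0 / 27.50 = 40.9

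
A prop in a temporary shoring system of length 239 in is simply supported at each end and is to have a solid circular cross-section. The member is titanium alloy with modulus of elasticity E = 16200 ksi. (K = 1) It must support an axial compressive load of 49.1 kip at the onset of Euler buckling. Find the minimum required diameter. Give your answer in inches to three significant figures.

d ≈ 4.35 in

L_e = K·L = 1 × 239 = 239.0 in
Required I = P_cr·L_e²/(π²E) = 4.910×10^4 × 239.0² / (π² × 1.62×10^7) = 17.54 in⁴
Solid circle: I = πd⁴/64  ⇒  d = (64I/π)^(1/4) = (64×17.54/π)^(1/4) = 4.35 in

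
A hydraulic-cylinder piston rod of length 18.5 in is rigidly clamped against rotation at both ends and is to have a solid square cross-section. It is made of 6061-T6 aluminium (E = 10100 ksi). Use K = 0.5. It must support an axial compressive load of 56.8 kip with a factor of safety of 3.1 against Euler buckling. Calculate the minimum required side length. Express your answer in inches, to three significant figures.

Required P_cr = n·P = 3.1 × 56.8 = 176.1 kip
L_e = K·L = 0.5 × 18.5 = 9.250 in
Required I = P_cr·L_e²/(π²E) = 1.761×10^5 × 9.250² / (π² × 1.01×10^7) = 0.1511 in⁴
Solid square: I = a⁴/12  ⇒  a = (12I)^(1/4) = (12×0.1511)^(1/4) = 1.16 in

a ≈ 1.16 in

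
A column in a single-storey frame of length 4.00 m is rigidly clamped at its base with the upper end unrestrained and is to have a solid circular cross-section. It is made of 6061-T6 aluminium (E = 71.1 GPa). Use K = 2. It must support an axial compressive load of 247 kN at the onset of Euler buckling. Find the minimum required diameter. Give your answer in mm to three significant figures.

L_e = K·L = 2 × 4.00 = 8.000 m
Required I = P_cr·L_e²/(π²E) = 2.470×10^5 × 8.000² / (π² × 7.11×10^10) = 2.253×10^-5 m⁴
I_req = 2.253×10^7 mm⁴
Solid circle: I = πd⁴/64  ⇒  d = (64I/π)^(1/4) = (64×2.253×10^7/π)^(1/4) = 146 mm

d ≈ 146 mm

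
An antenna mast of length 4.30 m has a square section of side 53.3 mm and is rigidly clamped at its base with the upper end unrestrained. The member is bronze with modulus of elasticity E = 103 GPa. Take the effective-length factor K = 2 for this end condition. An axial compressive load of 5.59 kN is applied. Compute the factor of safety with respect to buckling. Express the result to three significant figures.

I = a⁴/12 = 53.3⁴/12 = 6.726×10^5 mm⁴
I = 6.726×10^5 mm⁴ = 6.726×10^-7 m⁴
Effective length L_e = K·L = 2 × 4.30 = 8.600 m
P_cr = π²EI / L_e² = π² × 103×10⁹ × 6.726×10^-7 / 8.600² = 9.244×10^3 N
Factor of safety n = P_cr / P = 9.2442 / 5.59 = 1.65

n ≈ 1.65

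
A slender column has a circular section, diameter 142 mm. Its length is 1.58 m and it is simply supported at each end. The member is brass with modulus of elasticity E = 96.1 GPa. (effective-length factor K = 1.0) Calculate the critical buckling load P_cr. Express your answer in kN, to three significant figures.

I = πd⁴/64 = π×142⁴/64 = 1.996×10^7 mm⁴
I = 1.996×10^7 mm⁴ = 1.996×10^-5 m⁴
Effective length L_e = K·L = 1 × 1.58 = 1.580 m
P_cr = π²EI / L_e² = π² × 96.1×10⁹ × 1.996×10^-5 / 1.580² = 7.583×10^6 N

P_cr ≈ 7580 kN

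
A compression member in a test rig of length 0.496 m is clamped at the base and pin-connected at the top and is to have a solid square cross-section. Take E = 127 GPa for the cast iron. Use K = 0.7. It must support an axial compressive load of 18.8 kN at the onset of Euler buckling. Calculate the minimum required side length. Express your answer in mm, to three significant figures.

a ≈ 12.1 mm

L_e = K·L = 0.7 × 0.496 = 0.3472 m
Required I = P_cr·L_e²/(π²E) = 1.880×10^4 × 0.3472² / (π² × 1.27×10^11) = 1.808×10^-9 m⁴
I_req = 1.808×10^3 mm⁴
Solid square: I = a⁴/12  ⇒  a = (12I)^(1/4) = (12×1.808×10^3)^(1/4) = 12.1 mm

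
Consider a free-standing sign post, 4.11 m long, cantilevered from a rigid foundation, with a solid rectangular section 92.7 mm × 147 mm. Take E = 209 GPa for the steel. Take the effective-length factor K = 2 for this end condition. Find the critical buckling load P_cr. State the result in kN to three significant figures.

P_cr ≈ 298 kN

Buckling occurs about the weak axis: I_min = h·b³/12 with b = 92.7 mm (the shorter side).
I_min = 147×92.7³/12 = 9.758×10^6 mm⁴
I = 9.758×10^6 mm⁴ = 9.758×10^-6 m⁴
Effective length L_e = K·L = 2 × 4.11 = 8.220 m
P_cr = π²EI / L_e² = π² × 209×10⁹ × 9.758×10^-6 / 8.220² = 2.979×10^5 N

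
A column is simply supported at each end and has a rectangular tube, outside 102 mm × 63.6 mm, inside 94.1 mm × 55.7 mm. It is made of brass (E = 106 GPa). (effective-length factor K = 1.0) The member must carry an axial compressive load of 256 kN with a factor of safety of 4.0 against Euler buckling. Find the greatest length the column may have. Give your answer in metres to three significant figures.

Weak-axis I_min = (h_o·b_o³ − h_i·b_i³)/12 with b_o = 63.6, b_i = 55.70 mm (shorter outer/inner sides).
I_min = (102×63.6³ − 94.10×55.70³)/12 = 8.316×10^5 mm⁴
I = 8.316×10^-7 m⁴
Required critical load P_cr = n·P = 4.0 × 256 = 1024 kN = 1.024×10^6 N
From P_cr = π²EI/(K·L)²:  L = (1/K)·√(π²EI/P_cr) = (1/1)·√(π²×1.06×10^11×8.316×10^-7/1.024×10^6)
L = 0.922 m

L_max ≈ 0.922 m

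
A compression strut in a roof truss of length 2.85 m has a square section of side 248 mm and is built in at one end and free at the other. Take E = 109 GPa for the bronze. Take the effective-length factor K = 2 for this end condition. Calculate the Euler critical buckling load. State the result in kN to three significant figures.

P_cr ≈ 10400 kN

I = a⁴/12 = 248⁴/12 = 3.152×10^8 mm⁴
I = 3.152×10^8 mm⁴ = 3.152×10^-4 m⁴
Effective length L_e = K·L = 2 × 2.85 = 5.700 m
P_cr = π²EI / L_e² = π² × 109×10⁹ × 3.152×10^-4 / 5.700² = 1.044×10^7 N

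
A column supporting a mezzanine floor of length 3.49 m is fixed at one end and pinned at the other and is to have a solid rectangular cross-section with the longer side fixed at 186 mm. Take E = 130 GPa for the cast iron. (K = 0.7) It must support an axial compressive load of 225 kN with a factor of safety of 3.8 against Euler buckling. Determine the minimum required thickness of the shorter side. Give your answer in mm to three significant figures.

Required P_cr = n·P = 3.8 × 225 = 855.0 kN
L_e = K·L = 0.7 × 3.49 = 2.443 m
Required I = P_cr·L_e²/(π²E) = 8.550×10^5 × 2.443² / (π² × 1.30×10^11) = 3.977×10^-6 m⁴
I_req = 3.977×10^6 mm⁴
Rectangle, weak axis: I_min = h·b³/12 with h = 186 mm fixed  ⇒  b = (12I/h)^(1/3) = 63.5 mm

b ≈ 63.5 mm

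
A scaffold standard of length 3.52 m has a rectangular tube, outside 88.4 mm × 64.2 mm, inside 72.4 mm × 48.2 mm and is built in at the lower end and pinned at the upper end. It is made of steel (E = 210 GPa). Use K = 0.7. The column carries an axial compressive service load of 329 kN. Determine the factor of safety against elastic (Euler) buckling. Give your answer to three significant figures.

Weak-axis I_min = (h_o·b_o³ − h_i·b_i³)/12 with b_o = 64.2, b_i = 48.20 mm (shorter outer/inner sides).
I_min = (88.4×64.2³ − 72.40×48.20³)/12 = 1.274×10^6 mm⁴
I = 1.274×10^6 mm⁴ = 1.274×10^-6 m⁴
Effective length L_e = K·L = 0.7 × 3.52 = 2.464 m
P_cr = π²EI / L_e² = π² × 210×10⁹ × 1.274×10^-6 / 2.464² = 4.348×10^5 N
Factor of safety n = P_cr / P = 434.81 / 329 = 1.32

n ≈ 1.32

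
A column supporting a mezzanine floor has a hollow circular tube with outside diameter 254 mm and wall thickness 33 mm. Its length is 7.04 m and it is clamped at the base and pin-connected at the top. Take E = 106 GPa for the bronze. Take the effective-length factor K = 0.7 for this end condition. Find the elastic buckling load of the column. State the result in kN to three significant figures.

Inner diameter d_i = 254 − 2×33 = 188.0 mm
I = π(d_o⁴ − d_i⁴)/64 = π(254⁴ − 188.0⁴)/64 = 1.430×10^8 mm⁴
I = 1.430×10^8 mm⁴ = 1.430×10^-4 m⁴
Effective length L_e = K·L = 0.7 × 7.04 = 4.928 m
P_cr = π²EI / L_e² = π² × 106×10⁹ × 1.430×10^-4 / 4.928² = 6.160×10^6 N

P_cr ≈ 6160 kN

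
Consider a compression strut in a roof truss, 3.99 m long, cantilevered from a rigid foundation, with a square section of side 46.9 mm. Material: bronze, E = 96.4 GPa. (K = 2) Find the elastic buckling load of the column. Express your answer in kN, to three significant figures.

I = a⁴/12 = 46.9⁴/12 = 4.032×10^5 mm⁴
I = 4.032×10^5 mm⁴ = 4.032×10^-7 m⁴
Effective length L_e = K·L = 2 × 3.99 = 7.980 m
P_cr = π²EI / L_e² = π² × 96.4×10⁹ × 4.032×10^-7 / 7.980² = 6.024×10^3 N

P_cr ≈ 6.02 kN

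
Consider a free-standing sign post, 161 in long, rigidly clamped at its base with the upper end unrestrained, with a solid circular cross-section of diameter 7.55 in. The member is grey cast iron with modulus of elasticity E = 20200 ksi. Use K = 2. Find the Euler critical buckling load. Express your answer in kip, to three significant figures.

I = πd⁴/64 = π×7.55⁴/64 = 159.5 in⁴
Effective length L_e = K·L = 2 × 161 = 322.0 in
P_cr = π²EI / L_e² = π² × 20200×10³ × 159.5 / 322.0² = 3.067×10^5 lb

P_cr ≈ 307 kip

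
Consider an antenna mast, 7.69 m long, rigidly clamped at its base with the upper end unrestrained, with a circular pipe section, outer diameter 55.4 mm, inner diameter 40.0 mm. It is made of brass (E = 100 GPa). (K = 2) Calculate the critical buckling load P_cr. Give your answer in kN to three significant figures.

P_cr ≈ 1.40 kN

d_o = 55.4 mm, d_i = 40.0 mm
I = π(d_o⁴ − d_i⁴)/64 = π(55.4⁴ − 40.00⁴)/64 = 3.367×10^5 mm⁴
I = 3.367×10^5 mm⁴ = 3.367×10^-7 m⁴
Effective length L_e = K·L = 2 × 7.69 = 15.38 m
P_cr = π²EI / L_e² = π² × 100×10⁹ × 3.367×10^-7 / 15.38² = 1.405×10^3 N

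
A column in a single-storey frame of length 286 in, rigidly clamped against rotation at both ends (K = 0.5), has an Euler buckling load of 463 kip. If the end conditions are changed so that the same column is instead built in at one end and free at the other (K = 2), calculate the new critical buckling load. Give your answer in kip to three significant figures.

P_cr ∝ 1/K², so P_cr,new = P_cr,old × (K_old/K_new)² = 463 × (0.5/2)²
= 463 × 0.06250 = 28.9 kip

P_cr ≈ 28.9 kip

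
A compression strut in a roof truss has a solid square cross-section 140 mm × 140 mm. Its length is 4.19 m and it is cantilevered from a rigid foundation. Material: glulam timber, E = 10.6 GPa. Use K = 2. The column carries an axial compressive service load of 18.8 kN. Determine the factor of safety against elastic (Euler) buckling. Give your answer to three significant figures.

n ≈ 2.54

I = a⁴/12 = 140⁴/12 = 3.201×10^7 mm⁴
I = 3.201×10^7 mm⁴ = 3.201×10^-5 m⁴
Effective length L_e = K·L = 2 × 4.19 = 8.380 m
P_cr = π²EI / L_e² = π² × 10.6×10⁹ × 3.201×10^-5 / 8.380² = 4.769×10^4 N
Factor of safety n = P_cr / P = 47.692 / 18.8 = 2.54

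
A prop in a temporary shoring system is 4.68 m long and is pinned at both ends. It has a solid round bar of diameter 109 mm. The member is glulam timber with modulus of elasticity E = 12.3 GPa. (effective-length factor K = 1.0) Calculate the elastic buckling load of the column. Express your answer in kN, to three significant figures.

I = πd⁴/64 = π×109⁴/64 = 6.929×10^6 mm⁴
I = 6.929×10^6 mm⁴ = 6.929×10^-6 m⁴
Effective length L_e = K·L = 1 × 4.68 = 4.680 m
P_cr = π²EI / L_e² = π² × 12.3×10⁹ × 6.929×10^-6 / 4.680² = 3.841×10^4 N

P_cr ≈ 38.4 kN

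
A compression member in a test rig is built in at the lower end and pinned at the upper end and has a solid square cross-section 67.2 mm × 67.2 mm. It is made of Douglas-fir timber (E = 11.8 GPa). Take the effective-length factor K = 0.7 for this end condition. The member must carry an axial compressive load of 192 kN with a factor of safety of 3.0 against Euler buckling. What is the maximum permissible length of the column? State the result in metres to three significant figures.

I = a⁴/12 = 67.2⁴/12 = 1.699×10^6 mm⁴
I = 1.699×10^-6 m⁴
Required critical load P_cr = n·P = 3.0 × 192 = 576.0 kN = 5.760×10^5 N
From P_cr = π²EI/(K·L)²:  L = (1/K)·√(π²EI/P_cr) = (1/0.7)·√(π²×1.18×10^10×1.699×10^-6/5.760×10^5)
L = 0.837 m

L_max ≈ 0.837 m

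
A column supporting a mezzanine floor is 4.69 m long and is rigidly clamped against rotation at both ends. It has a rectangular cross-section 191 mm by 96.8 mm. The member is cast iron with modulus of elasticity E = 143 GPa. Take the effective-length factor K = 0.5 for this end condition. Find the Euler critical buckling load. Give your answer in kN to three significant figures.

Buckling occurs about the weak axis: I_min = h·b³/12 with b = 96.8 mm (the shorter side).
I_min = 191×96.8³/12 = 1.444×10^7 mm⁴
I = 1.444×10^7 mm⁴ = 1.444×10^-5 m⁴
Effective length L_e = K·L = 0.5 × 4.69 = 2.345 m
P_cr = π²EI / L_e² = π² × 143×10⁹ × 1.444×10^-5 / 2.345² = 3.705×10^6 N

P_cr ≈ 3710 kN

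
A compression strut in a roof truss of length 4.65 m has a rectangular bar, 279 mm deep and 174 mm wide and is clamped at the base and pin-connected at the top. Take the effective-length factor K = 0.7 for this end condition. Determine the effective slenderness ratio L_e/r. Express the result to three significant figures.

For a rectangle r_min = b/√12 = 174/√12 = 50.23 mm
L_e = K·L = 0.7 × 4.65 m = 3.255 m = 3255.0 mm
λ = L_e / r_min = 3255.0 / 50.23 = 64.8

λ ≈ 64.8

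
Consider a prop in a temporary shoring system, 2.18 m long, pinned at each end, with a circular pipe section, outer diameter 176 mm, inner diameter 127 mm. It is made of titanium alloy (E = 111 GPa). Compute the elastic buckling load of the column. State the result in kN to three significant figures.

P_cr ≈ 7910 kN

d_o = 176 mm, d_i = 127 mm
I = π(d_o⁴ − d_i⁴)/64 = π(176⁴ − 127.0⁴)/64 = 3.433×10^7 mm⁴
I = 3.433×10^7 mm⁴ = 3.433×10^-5 m⁴
Effective length L_e = K·L = 1 × 2.18 = 2.180 m
P_cr = π²EI / L_e² = π² × 111×10⁹ × 3.433×10^-5 / 2.180² = 7.914×10^6 N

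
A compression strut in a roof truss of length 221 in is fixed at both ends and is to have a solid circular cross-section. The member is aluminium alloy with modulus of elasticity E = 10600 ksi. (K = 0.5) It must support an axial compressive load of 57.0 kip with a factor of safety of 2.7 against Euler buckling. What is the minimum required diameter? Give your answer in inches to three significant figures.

d ≈ 4.37 in

Required P_cr = n·P = 2.7 × 57.0 = 153.9 kip
L_e = K·L = 0.5 × 221 = 110.5 in
Required I = P_cr·L_e²/(π²E) = 1.539×10^5 × 110.5² / (π² × 1.06×10^7) = 17.96 in⁴
Solid circle: I = πd⁴/64  ⇒  d = (64I/π)^(1/4) = (64×17.96/π)^(1/4) = 4.37 in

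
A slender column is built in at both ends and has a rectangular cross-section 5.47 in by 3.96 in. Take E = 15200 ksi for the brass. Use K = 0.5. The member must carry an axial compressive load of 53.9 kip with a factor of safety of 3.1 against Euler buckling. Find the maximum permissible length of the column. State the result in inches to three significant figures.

L_max ≈ 319 in

Buckling occurs about the weak axis: I_min = h·b³/12 with b = 3.96 in (the shorter side).
I_min = 5.47×3.96³/12 = 28.31 in⁴
Required critical load P_cr = n·P = 3.1 × 53.9 = 167.1 kip = 1.671×10^5 lb
From P_cr = π²EI/(K·L)²:  L = (1/K)·√(π²EI/P_cr) = (1/0.5)·√(π²×1.52×10^7×28.31/1.671×10^5)
L = 319 in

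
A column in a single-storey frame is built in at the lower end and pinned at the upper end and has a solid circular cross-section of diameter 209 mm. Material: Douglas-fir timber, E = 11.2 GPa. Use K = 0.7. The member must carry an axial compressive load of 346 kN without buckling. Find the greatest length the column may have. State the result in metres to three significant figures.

I = πd⁴/64 = π×209⁴/64 = 9.366×10^7 mm⁴
I = 9.366×10^-5 m⁴
At the buckling limit P_cr = P = 3.460×10^5 N
From P_cr = π²EI/(K·L)²:  L = (1/K)·√(π²EI/P_cr) = (1/0.7)·√(π²×1.12×10^10×9.366×10^-5/3.460×10^5)
L = 7.81 m

L_max ≈ 7.81 m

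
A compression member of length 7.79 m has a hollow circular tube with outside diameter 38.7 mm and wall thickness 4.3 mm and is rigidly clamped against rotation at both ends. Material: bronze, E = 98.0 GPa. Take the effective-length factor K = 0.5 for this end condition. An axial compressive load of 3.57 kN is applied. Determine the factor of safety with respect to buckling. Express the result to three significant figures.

Inner diameter d_i = 38.7 − 2×4.3 = 30.10 mm
I = π(d_o⁴ − d_i⁴)/64 = π(38.7⁴ − 30.10⁴)/64 = 6.981×10^4 mm⁴
I = 6.981×10^4 mm⁴ = 6.981×10^-8 m⁴
Effective length L_e = K·L = 0.5 × 7.79 = 3.895 m
P_cr = π²EI / L_e² = π² × 98.0×10⁹ × 6.981×10^-8 / 3.895² = 4.451×10^3 N
Factor of safety n = P_cr / P = 4.4509 / 3.57 = 1.25

n ≈ 1.25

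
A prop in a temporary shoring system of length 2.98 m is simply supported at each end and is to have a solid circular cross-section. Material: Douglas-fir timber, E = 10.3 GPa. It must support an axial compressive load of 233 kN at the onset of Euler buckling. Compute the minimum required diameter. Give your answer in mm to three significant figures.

d ≈ 143 mm

L_e = K·L = 1 × 2.98 = 2.980 m
Required I = P_cr·L_e²/(π²E) = 2.330×10^5 × 2.980² / (π² × 1.03×10^10) = 2.035×10^-5 m⁴
I_req = 2.035×10^7 mm⁴
Solid circle: I = πd⁴/64  ⇒  d = (64I/π)^(1/4) = (64×2.035×10^7/π)^(1/4) = 143 mm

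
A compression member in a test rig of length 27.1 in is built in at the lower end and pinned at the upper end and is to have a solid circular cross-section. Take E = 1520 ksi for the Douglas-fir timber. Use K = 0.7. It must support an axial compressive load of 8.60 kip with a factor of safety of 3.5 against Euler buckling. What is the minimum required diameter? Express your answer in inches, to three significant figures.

d ≈ 1.96 in

Required P_cr = n·P = 3.5 × 8.60 = 30.10 kip
L_e = K·L = 0.7 × 27.1 = 18.97 in
Required I = P_cr·L_e²/(π²E) = 3.010×10^4 × 18.97² / (π² × 1.52×10^6) = 0.7220 in⁴
Solid circle: I = πd⁴/64  ⇒  d = (64I/π)^(1/4) = (64×0.7220/π)^(1/4) = 1.96 in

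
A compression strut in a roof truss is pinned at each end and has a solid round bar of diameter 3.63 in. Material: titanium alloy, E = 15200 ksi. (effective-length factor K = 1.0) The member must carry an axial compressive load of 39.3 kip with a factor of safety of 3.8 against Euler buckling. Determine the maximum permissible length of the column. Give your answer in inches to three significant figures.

I = πd⁴/64 = π×3.63⁴/64 = 8.523 in⁴
Required critical load P_cr = n·P = 3.8 × 39.3 = 149.3 kip = 1.493×10^5 lb
From P_cr = π²EI/(K·L)²:  L = (1/K)·√(π²EI/P_cr) = (1/1)·√(π²×1.52×10^7×8.523/1.493×10^5)
L = 92.5 in

L_max ≈ 92.5 in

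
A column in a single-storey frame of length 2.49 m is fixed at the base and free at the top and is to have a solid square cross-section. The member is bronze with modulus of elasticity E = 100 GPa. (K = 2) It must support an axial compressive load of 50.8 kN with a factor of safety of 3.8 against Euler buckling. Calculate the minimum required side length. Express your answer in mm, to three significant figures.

Required P_cr = n·P = 3.8 × 50.8 = 193.0 kN
L_e = K·L = 2 × 2.49 = 4.980 m
Required I = P_cr·L_e²/(π²E) = 1.930×10^5 × 4.980² / (π² × 1.00×10^11) = 4.851×10^-6 m⁴
I_req = 4.851×10^6 mm⁴
Solid square: I = a⁴/12  ⇒  a = (12I)^(1/4) = (12×4.851×10^6)^(1/4) = 87.3 mm

a ≈ 87.3 mm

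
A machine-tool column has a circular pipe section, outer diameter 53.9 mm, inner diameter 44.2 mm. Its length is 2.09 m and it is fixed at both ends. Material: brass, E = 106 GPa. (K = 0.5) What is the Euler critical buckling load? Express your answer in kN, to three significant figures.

d_o = 53.9 mm, d_i = 44.2 mm
I = π(d_o⁴ − d_i⁴)/64 = π(53.9⁴ − 44.20⁴)/64 = 2.270×10^5 mm⁴
I = 2.270×10^5 mm⁴ = 2.270×10^-7 m⁴
Effective length L_e = K·L = 0.5 × 2.09 = 1.045 m
P_cr = π²EI / L_e² = π² × 106×10⁹ × 2.270×10^-7 / 1.045² = 2.174×10^5 N

P_cr ≈ 217 kN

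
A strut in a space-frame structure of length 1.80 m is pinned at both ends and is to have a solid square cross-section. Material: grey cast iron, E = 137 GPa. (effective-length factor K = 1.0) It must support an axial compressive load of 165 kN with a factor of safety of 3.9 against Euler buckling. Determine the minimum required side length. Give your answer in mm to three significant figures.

a ≈ 65.6 mm

Required P_cr = n·P = 3.9 × 165 = 643.5 kN
L_e = K·L = 1 × 1.80 = 1.800 m
Required I = P_cr·L_e²/(π²E) = 6.435×10^5 × 1.800² / (π² × 1.37×10^11) = 1.542×10^-6 m⁴
I_req = 1.542×10^6 mm⁴
Solid square: I = a⁴/12  ⇒  a = (12I)^(1/4) = (12×1.542×10^6)^(1/4) = 65.6 mm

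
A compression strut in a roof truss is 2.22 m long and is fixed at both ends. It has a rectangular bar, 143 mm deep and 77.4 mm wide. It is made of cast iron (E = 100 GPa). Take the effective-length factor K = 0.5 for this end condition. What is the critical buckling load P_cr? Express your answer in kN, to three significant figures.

P_cr ≈ 4430 kN

Buckling occurs about the weak axis: I_min = h·b³/12 with b = 77.4 mm (the shorter side).
I_min = 143×77.4³/12 = 5.526×10^6 mm⁴
I = 5.526×10^6 mm⁴ = 5.526×10^-6 m⁴
Effective length L_e = K·L = 0.5 × 2.22 = 1.110 m
P_cr = π²EI / L_e² = π² × 100×10⁹ × 5.526×10^-6 / 1.110² = 4.426×10^6 N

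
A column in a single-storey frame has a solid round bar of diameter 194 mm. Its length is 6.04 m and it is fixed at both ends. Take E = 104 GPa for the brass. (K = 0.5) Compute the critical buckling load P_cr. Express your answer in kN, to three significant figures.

P_cr ≈ 7830 kN

I = πd⁴/64 = π×194⁴/64 = 6.953×10^7 mm⁴
I = 6.953×10^7 mm⁴ = 6.953×10^-5 m⁴
Effective length L_e = K·L = 0.5 × 6.04 = 3.020 m
P_cr = π²EI / L_e² = π² × 104×10⁹ × 6.953×10^-5 / 3.020² = 7.825×10^6 N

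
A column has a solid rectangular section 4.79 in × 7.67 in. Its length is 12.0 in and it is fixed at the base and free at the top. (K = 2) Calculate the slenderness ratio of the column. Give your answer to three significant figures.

For a rectangle r_min = b/√12 = 4.79/√12 = 1.383 in
L_e = K·L = 2 × 12.0 = 24.00 in
λ = L_e / r_min = 24.000 / 1.383 = 17.4

λ ≈ 17.4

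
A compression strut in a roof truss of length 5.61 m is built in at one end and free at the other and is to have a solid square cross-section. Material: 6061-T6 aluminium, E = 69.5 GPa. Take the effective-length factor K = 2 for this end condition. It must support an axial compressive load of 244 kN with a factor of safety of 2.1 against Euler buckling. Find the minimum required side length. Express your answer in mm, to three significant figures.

a ≈ 183 mm

Required P_cr = n·P = 2.1 × 244 = 512.4 kN
L_e = K·L = 2 × 5.61 = 11.22 m
Required I = P_cr·L_e²/(π²E) = 5.124×10^5 × 11.22² / (π² × 6.95×10^10) = 9.404×10^-5 m⁴
I_req = 9.404×10^7 mm⁴
Solid square: I = a⁴/12  ⇒  a = (12I)^(1/4) = (12×9.404×10^7)^(1/4) = 183 mm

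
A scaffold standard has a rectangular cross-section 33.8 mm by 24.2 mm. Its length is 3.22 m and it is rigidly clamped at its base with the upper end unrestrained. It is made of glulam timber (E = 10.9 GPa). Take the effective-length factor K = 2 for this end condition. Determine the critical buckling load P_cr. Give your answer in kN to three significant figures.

Buckling occurs about the weak axis: I_min = h·b³/12 with b = 24.2 mm (the shorter side).
I_min = 33.8×24.2³/12 = 3.992×10^4 mm⁴
I = 3.992×10^4 mm⁴ = 3.992×10^-8 m⁴
Effective length L_e = K·L = 2 × 3.22 = 6.440 m
P_cr = π²EI / L_e² = π² × 10.9×10⁹ × 3.992×10^-8 / 6.440² = 103.5 N

P_cr ≈ 0.104 kN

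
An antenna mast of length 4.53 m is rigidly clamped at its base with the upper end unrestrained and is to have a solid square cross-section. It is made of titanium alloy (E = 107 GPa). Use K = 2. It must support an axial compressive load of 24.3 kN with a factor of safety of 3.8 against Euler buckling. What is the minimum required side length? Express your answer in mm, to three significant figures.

a ≈ 96.3 mm

Required P_cr = n·P = 3.8 × 24.3 = 92.34 kN
L_e = K·L = 2 × 4.53 = 9.060 m
Required I = P_cr·L_e²/(π²E) = 9.234×10^4 × 9.060² / (π² × 1.07×10^11) = 7.177×10^-6 m⁴
I_req = 7.177×10^6 mm⁴
Solid square: I = a⁴/12  ⇒  a = (12I)^(1/4) = (12×7.177×10^6)^(1/4) = 96.3 mm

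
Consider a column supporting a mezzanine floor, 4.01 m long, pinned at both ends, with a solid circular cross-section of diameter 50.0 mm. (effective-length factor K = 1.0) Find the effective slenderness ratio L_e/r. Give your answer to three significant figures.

I = πd⁴/64 = π×50.0⁴/64 = 3.068×10^5 mm⁴
A = 1.963×10^3 mm²;  r_min = √(I/A) = √(3.068×10^5/1.963×10^3) = 12.50 mm
L_e = K·L = 1 × 4.01 m = 4.010 m = 4010.0 mm
λ = L_e / r_min = 4010.0 / 12.50 = 321

λ ≈ 321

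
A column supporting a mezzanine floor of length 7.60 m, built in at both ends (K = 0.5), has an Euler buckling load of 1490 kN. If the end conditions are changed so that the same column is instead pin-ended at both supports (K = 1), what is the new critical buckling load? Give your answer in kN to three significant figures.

P_cr ≈ 372 kN

P_cr ∝ 1/K², so P_cr,new = P_cr,old × (K_old/K_new)² = 1490 × (0.5/1)²
= 1490 × 0.2500 = 372 kN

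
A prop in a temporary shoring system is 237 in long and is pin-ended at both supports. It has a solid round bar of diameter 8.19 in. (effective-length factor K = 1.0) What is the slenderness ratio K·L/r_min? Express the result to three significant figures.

I = πd⁴/64 = π×8.19⁴/64 = 220.9 in⁴
A = 52.68 in²;  r_min = √(I/A) = √(220.9/52.68) = 2.047 in
L_e = K·L = 1 × 237 = 237.0 in
λ = L_e / r_min = 237.00 / 2.047 = 116

λ ≈ 116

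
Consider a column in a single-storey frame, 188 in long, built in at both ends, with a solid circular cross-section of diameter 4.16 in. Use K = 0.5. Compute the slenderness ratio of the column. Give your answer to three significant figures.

λ ≈ 90.4

For a solid circle r = d/4 = 4.16/4 = 1.040 in
L_e = K·L = 0.5 × 188 = 94.00 in
λ = L_e / r_min = 94.000 / 1.040 = 90.4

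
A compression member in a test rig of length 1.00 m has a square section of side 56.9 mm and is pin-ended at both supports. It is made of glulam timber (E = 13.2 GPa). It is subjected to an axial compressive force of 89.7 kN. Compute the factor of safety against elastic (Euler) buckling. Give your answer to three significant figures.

I = a⁴/12 = 56.9⁴/12 = 8.735×10^5 mm⁴
I = 8.735×10^5 mm⁴ = 8.735×10^-7 m⁴
Effective length L_e = K·L = 1 × 1.00 = 1.000 m
P_cr = π²EI / L_e² = π² × 13.2×10⁹ × 8.735×10^-7 / 1.000² = 1.138×10^5 N
Factor of safety n = P_cr / P = 113.80 / 89.7 = 1.27

n ≈ 1.27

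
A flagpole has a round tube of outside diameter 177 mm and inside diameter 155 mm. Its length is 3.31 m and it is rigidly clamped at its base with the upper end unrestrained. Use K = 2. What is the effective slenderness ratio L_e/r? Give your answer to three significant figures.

d_o = 177 mm, d_i = 155 mm
I = π(d_o⁴ − d_i⁴)/64 = π(177⁴ − 155.0⁴)/64 = 1.985×10^7 mm⁴
A = 5.737×10^3 mm²;  r_min = √(I/A) = √(1.985×10^7/5.737×10^3) = 58.82 mm
L_e = K·L = 2 × 3.31 m = 6.620 m = 6620.0 mm
λ = L_e / r_min = 6620.0 / 58.82 = 113

λ ≈ 113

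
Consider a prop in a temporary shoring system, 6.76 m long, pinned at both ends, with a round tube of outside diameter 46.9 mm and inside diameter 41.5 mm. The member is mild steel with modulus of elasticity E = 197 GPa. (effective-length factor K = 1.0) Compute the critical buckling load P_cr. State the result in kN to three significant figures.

P_cr ≈ 3.91 kN

d_o = 46.9 mm, d_i = 41.5 mm
I = π(d_o⁴ − d_i⁴)/64 = π(46.9⁴ − 41.50⁴)/64 = 9.190×10^4 mm⁴
I = 9.190×10^4 mm⁴ = 9.190×10^-8 m⁴
Effective length L_e = K·L = 1 × 6.76 = 6.760 m
P_cr = π²EI / L_e² = π² × 197×10⁹ × 9.190×10^-8 / 6.760² = 3.910×10^3 N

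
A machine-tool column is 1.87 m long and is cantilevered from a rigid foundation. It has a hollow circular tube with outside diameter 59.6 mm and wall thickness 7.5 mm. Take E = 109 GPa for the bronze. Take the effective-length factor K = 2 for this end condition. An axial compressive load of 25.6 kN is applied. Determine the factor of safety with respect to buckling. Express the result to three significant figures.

n ≈ 1.28

Inner diameter d_i = 59.6 − 2×7.5 = 44.60 mm
I = π(d_o⁴ − d_i⁴)/64 = π(59.6⁴ − 44.60⁴)/64 = 4.251×10^5 mm⁴
I = 4.251×10^5 mm⁴ = 4.251×10^-7 m⁴
Effective length L_e = K·L = 2 × 1.87 = 3.740 m
P_cr = π²EI / L_e² = π² × 109×10⁹ × 4.251×10^-7 / 3.740² = 3.270×10^4 N
Factor of safety n = P_cr / P = 32.698 / 25.6 = 1.28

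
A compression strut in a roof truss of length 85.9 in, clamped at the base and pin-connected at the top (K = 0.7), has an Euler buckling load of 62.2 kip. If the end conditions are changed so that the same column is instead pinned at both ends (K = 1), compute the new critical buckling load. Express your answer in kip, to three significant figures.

P_cr ∝ 1/K², so P_cr,new = P_cr,old × (K_old/K_new)² = 62.2 × (0.7/1)²
= 62.2 × 0.4900 = 30.5 kip

P_cr ≈ 30.5 kip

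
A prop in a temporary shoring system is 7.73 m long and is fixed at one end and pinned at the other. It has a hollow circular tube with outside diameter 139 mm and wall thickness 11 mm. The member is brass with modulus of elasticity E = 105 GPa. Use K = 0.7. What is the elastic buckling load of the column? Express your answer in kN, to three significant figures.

Inner diameter d_i = 139 − 2×11 = 117.0 mm
I = π(d_o⁴ − d_i⁴)/64 = π(139⁴ − 117.0⁴)/64 = 9.126×10^6 mm⁴
I = 9.126×10^6 mm⁴ = 9.126×10^-6 m⁴
Effective length L_e = K·L = 0.7 × 7.73 = 5.411 m
P_cr = π²EI / L_e² = π² × 105×10⁹ × 9.126×10^-6 / 5.411² = 3.230×10^5 N

P_cr ≈ 323 kN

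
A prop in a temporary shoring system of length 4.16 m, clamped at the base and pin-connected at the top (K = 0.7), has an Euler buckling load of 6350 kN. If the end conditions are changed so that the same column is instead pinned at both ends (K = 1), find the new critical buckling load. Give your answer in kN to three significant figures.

P_cr ∝ 1/K², so P_cr,new = P_cr,old × (K_old/K_new)² = 6350 × (0.7/1)²
= 6350 × 0.4900 = 3110 kN

P_cr ≈ 3110 kN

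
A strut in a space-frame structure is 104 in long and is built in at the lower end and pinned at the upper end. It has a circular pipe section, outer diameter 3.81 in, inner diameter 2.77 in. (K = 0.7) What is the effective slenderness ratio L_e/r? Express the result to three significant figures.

d_o = 3.81 in, d_i = 2.77 in
I = π(d_o⁴ − d_i⁴)/64 = π(3.81⁴ − 2.770⁴)/64 = 7.454 in⁴
A = 5.375 in²;  r_min = √(I/A) = √(7.454/5.375) = 1.178 in
L_e = K·L = 0.7 × 104 = 72.80 in
λ = L_e / r_min = 72.800 / 1.178 = 61.8

λ ≈ 61.8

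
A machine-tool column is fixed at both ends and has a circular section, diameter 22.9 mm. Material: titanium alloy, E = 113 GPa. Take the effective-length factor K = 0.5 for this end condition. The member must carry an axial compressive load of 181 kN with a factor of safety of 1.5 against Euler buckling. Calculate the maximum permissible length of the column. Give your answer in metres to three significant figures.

L_max ≈ 0.471 m

I = πd⁴/64 = π×22.9⁴/64 = 1.350×10^4 mm⁴
I = 1.350×10^-8 m⁴
Required critical load P_cr = n·P = 1.5 × 181 = 271.5 kN = 2.715×10^5 N
From P_cr = π²EI/(K·L)²:  L = (1/K)·√(π²EI/P_cr) = (1/0.5)·√(π²×1.13×10^11×1.350×10^-8/2.715×10^5)
L = 0.471 m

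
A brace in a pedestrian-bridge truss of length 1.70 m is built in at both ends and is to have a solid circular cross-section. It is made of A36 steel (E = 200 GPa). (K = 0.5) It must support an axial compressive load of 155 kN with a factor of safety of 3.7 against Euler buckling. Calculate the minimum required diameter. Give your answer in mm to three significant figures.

Required P_cr = n·P = 3.7 × 155 = 573.5 kN
L_e = K·L = 0.5 × 1.70 = 0.8500 m
Required I = P_cr·L_e²/(π²E) = 5.735×10^5 × 0.8500² / (π² × 2.00×10^11) = 2.099×10^-7 m⁴
I_req = 2.099×10^5 mm⁴
Solid circle: I = πd⁴/64  ⇒  d = (64I/π)^(1/4) = (64×2.099×10^5/π)^(1/4) = 45.5 mm

d ≈ 45.5 mm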